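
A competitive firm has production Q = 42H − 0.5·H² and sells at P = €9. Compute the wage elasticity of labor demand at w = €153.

ε = -0.68

From P·MP_H = w with MP_H = 42 − H, labor demand is H(w) = 42 − w/9.
dH/dw = −1/(9) = -1/9.
At w = 153, H = 25, so ε = (dH/dw)·(w/H) = (-1/9)·(153/25) = -0.68.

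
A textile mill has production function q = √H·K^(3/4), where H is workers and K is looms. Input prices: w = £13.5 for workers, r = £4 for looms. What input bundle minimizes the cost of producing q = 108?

Cost minimization requires the marginal rate of technical substitution to equal the input-price ratio: MP_H/MP_K = w/r.
Here MP_H/MP_K = (1/2)·(K/H)/(3/4) = (2/3)·(K/H). Setting this equal to 13.5/4 = 3.375 gives K = 5.0625H.
Substituting into q = 108: H^(1/2)·(5.0625H)^(3/4) = 108.
Solving, H = 16 and K = 81.

H* = 16, K* = 81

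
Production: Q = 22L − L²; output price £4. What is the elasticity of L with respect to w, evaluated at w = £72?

From P·MP_L = w with MP_L = 22 − 2L, labor demand is L(w) = (22 − w/4)/2.
dL/dw = −1/(8) = -0.125.
At w = 72, L = 2, so ε = (dL/dw)·(w/L) = (-0.125)·(72/2) = -4.5.

ε = -4.5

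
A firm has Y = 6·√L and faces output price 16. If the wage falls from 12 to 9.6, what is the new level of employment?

From P·MP_L = w with MP_L = 3·L^(-1/2), the labor demand is L(w) = (48/w)^(2).
At w = 12: L = 16. At w = 9.6: L = 25.

L* = 25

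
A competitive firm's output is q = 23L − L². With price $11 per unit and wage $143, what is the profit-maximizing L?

The marginal product of L is MP_L = 23 − 2L.
A price-taking firm hires until the value of the marginal product equals the wage: P·MP_L = w, so 11·(23 − 2L) = 143.
Then 23 − 2L = 13, giving L = 5.

L* = 5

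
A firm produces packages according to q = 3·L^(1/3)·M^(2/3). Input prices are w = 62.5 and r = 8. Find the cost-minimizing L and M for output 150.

L* = 8, M* = 125

Cost minimization requires the marginal rate of technical substitution to equal the input-price ratio: MP_L/MP_M = w/r.
Here MP_L/MP_M = (1/3)·(M/L)/(2/3) = 0.5·(M/L). Setting this equal to 62.5/8 = 7.8125 gives M = 15.625L.
Substituting into q = 150: 3·L^(1/3)·(15.625L)^(2/3) = 150.
Solving, L = 8 and M = 125.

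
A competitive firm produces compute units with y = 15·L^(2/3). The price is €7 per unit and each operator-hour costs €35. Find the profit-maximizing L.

MP_L = (2/3)·15·L^(-1/3) = 10·L^(-1/3).
Profit maximization for a price taker requires P·MP_L = w: 7·10·L^(-1/3) = 35.
So L^(-1/3) = 0.5, which gives L = 8.

L* = 8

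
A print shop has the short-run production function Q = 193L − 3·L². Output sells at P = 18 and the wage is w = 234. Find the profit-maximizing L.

The marginal product of L is MP_L = 193 − 6L.
A price-taking firm hires until the value of the marginal product equals the wage: P·MP_L = w, so 18·(193 − 6L) = 234.
Then 193 − 6L = 13, giving L = 30.

L* = 30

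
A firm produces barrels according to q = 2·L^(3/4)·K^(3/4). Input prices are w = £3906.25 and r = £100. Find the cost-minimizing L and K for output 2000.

L* = 16, K* = 625

Cost minimization requires the marginal rate of technical substitution to equal the input-price ratio: MP_L/MP_K = w/r.
Here MP_L/MP_K = (3/4)·(K/L)/(3/4) = (K/L). Setting this equal to 3906.25/100 = 39.0625 gives K = 39.0625L.
Substituting into q = 2000: 2·L^(3/4)·(39.0625L)^(3/4) = 2000.
Solving, L = 16 and K = 625.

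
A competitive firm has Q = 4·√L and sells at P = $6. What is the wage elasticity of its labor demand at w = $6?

ε = -2

MP_L = (1/2)·4·L^(-1/2), so P·MP_L = w gives 12·L^(-1/2) = w.
Solving, L(w) = (12/w)^(2). This is a constant-elasticity form: L ∝ w^(−2), so ε = −2.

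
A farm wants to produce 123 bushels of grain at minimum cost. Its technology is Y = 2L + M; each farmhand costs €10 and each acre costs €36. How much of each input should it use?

L* = 61.5, M* = 0

The inputs are perfect substitutes, so the firm uses whichever has the lower cost per unit of output.
Cost per unit of output via L is 5; via M it is 36. L is cheaper.
Producing Y = 123 with L alone: L = 61.5, M = 0.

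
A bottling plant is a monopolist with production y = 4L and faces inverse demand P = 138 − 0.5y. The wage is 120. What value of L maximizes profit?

L* = 27

Marginal revenue from the inverse demand is MR = 138 − y.
The marginal product is MP_L = 4.
A monopolist hires until marginal revenue product equals the wage: MR·MP_L = w.
(138 − 4L)·4 = 120, so L = 27.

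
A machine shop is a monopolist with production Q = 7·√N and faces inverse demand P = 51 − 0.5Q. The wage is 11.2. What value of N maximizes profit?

N* = 25

Marginal revenue from the inverse demand is MR = 51 − Q.
The marginal product is MP_N = 3.5·N^(-1/2).
A monopolist hires until marginal revenue product equals the wage: MR·MP_N = w.
At N, Q = 7·√N. Substituting and solving: (51 − 7·√N)·3.5·N^(-1/2) = 11.2 gives N = 25.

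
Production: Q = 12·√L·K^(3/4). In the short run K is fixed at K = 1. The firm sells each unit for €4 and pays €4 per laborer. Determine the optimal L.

With K = 1, MP_L = (1/2)·12·L^(-1/2)·1^(3/4) = 6·L^(-1/2).
Profit maximization for a price taker requires P·MP_L = w: 4·6·L^(-1/2) = 4.
So L^(-1/2) = 1/6, which gives L = 36.

L* = 36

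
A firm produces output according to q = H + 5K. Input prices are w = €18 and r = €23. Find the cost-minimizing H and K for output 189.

The inputs are perfect substitutes, so the firm uses whichever has the lower cost per unit of output.
Cost per unit of output via H is 18; via K it is 4.6. K is cheaper.
Producing q = 189 with K alone: H = 0, K = 37.8.

H* = 0, K* = 37.8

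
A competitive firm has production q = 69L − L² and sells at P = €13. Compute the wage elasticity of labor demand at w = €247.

From P·MP_L = w with MP_L = 69 − 2L, labor demand is L(w) = (69 − w/13)/2.
dL/dw = −1/(26) = -1/26.
At w = 247, L = 25, so ε = (dL/dw)·(w/L) = (-1/26)·(247/25) = -0.38.

ε = -0.38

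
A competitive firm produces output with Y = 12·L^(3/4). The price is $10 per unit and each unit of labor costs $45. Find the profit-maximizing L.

MP_L = (3/4)·12·L^(-1/4) = 9·L^(-1/4).
Profit maximization for a price taker requires P·MP_L = w: 10·9·L^(-1/4) = 45.
So L^(-1/4) = 0.5, which gives L = 16.

L* = 16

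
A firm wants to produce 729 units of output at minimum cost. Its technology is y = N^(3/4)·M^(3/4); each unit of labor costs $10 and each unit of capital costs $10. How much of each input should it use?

N* = 81, M* = 81

Cost minimization requires the marginal rate of technical substitution to equal the input-price ratio: MP_N/MP_M = w/r.
Here MP_N/MP_M = (3/4)·(M/N)/(3/4) = (M/N). Setting this equal to 10/10 = 1 gives M = N.
Substituting into y = 729: N^(3/4)·(N)^(3/4) = 729.
Solving, N = 81 and M = 81.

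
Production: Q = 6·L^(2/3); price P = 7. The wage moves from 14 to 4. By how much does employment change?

ΔL = 335

From P·MP_L = w with MP_L = 4·L^(-1/3), the labor demand is L(w) = (28/w)^(3).
At w = 14: L = 8. At w = 4: L = 343.
ΔL = 343 − 8 = 335.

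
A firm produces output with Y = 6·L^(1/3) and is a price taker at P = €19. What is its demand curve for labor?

L(w) = (38/w)^(3/2)

MP_L = (1/3)·6·L^(-2/3) = 2·L^(-2/3).
Setting P·MP_L = w: 38·L^(-2/3) = w.
Solving for L: L^(-2/3) = w/38, so L = (38/w)^(3/2).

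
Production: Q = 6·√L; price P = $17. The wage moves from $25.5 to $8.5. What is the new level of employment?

From P·MP_L = w with MP_L = 3·L^(-1/2), the labor demand is L(w) = (51/w)^(2).
At w = 25.5: L = 4. At w = 8.5: L = 36.

L* = 36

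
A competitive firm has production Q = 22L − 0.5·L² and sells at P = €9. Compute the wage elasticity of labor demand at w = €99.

From P·MP_L = w with MP_L = 22 − L, labor demand is L(w) = 22 − w/9.
dL/dw = −1/(9) = -1/9.
At w = 99, L = 11, so ε = (dL/dw)·(w/L) = (-1/9)·(99/11) = -1.

ε = -1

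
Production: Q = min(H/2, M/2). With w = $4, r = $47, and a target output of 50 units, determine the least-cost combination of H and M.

H* = 100, M* = 100

With a fixed-proportions technology, the cost-minimizing bundle uses no slack in either input: H/2 = M/2 = Q.
So H = 2·50 = 100 and M = 2·50 = 100.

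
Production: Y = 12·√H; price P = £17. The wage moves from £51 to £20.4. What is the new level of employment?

H* = 25

From P·MP_H = w with MP_H = 6·H^(-1/2), the labor demand is H(w) = (102/w)^(2).
At w = 51: H = 4. At w = 20.4: H = 25.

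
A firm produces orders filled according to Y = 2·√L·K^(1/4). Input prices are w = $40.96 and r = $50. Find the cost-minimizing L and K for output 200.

L* = 625, K* = 256

Cost minimization requires the marginal rate of technical substitution to equal the input-price ratio: MP_L/MP_K = w/r.
Here MP_L/MP_K = (1/2)·(K/L)/(1/4) = 2·(K/L). Setting this equal to 40.96/50 = 0.8192 gives K = 0.4096L.
Substituting into Y = 200: 2·L^(1/2)·(0.4096L)^(1/4) = 200.
Solving, L = 625 and K = 256.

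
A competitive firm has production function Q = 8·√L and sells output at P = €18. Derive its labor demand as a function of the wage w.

MP_L = (1/2)·8·L^(-1/2) = 4·L^(-1/2).
Setting P·MP_L = w: 72·L^(-1/2) = w.
Solving for L: L^(-1/2) = w/72, so L = (72/w)^(2).

L(w) = 5184/w²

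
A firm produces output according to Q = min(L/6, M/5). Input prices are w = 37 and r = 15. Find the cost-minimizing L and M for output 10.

With a fixed-proportions technology, the cost-minimizing bundle uses no slack in either input: L/6 = M/5 = Q.
So L = 6·10 = 60 and M = 5·10 = 50.

L* = 60, M* = 50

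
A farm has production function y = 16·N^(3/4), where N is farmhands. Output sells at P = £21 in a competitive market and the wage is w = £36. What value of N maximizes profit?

MP_N = (3/4)·16·N^(-1/4) = 12·N^(-1/4).
Profit maximization for a price taker requires P·MP_N = w: 21·12·N^(-1/4) = 36.
So N^(-1/4) = 1/7, which gives N = 2401.

N* = 2401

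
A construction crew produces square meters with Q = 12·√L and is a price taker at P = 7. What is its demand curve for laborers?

MP_L = (1/2)·12·L^(-1/2) = 6·L^(-1/2).
Setting P·MP_L = w: 42·L^(-1/2) = w.
Solving for L: L^(-1/2) = w/42, so L = (42/w)^(2).

L(w) = 1764/w²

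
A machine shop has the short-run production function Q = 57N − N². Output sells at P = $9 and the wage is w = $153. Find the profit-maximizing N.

N* = 20

The marginal product of N is MP_N = 57 − 2N.
A price-taking firm hires until the value of the marginal product equals the wage: P·MP_N = w, so 9·(57 − 2N) = 153.
Then 57 − 2N = 17, giving N = 20.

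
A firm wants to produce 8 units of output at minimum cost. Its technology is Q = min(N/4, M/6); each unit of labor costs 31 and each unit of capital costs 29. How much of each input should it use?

With a fixed-proportions technology, the cost-minimizing bundle uses no slack in either input: N/4 = M/6 = Q.
So N = 4·8 = 32 and M = 6·8 = 48.

N* = 32, M* = 48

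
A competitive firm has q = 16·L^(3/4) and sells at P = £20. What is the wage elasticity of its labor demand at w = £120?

ε = -4

MP_L = (3/4)·16·L^(-1/4), so P·MP_L = w gives 240·L^(-1/4) = w.
Solving, L(w) = (240/w)^(4). This is a constant-elasticity form: L ∝ w^(−4), so ε = −4.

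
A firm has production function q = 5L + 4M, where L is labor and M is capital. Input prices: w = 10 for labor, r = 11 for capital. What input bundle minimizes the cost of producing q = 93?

L* = 18.6, M* = 0

The inputs are perfect substitutes, so the firm uses whichever has the lower cost per unit of output.
Cost per unit of output via L is w/5 = 2; via M it is r/4 = 2.75. L is cheaper.
Producing q = 93 with L alone: L = 18.6, M = 0.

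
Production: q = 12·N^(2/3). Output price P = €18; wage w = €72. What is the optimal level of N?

MP_N = (2/3)·12·N^(-1/3) = 8·N^(-1/3).
Profit maximization for a price taker requires P·MP_N = w: 18·8·N^(-1/3) = 72.
So N^(-1/3) = 0.5, which gives N = 8.

N* = 8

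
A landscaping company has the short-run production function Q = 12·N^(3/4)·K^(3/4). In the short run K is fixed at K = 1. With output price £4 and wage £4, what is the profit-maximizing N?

With K = 1, MP_N = (3/4)·12·N^(-1/4)·1^(3/4) = 9·N^(-1/4).
Profit maximization for a price taker requires P·MP_N = w: 4·9·N^(-1/4) = 4.
So N^(-1/4) = 1/9, which gives N = 6561.

N* = 6561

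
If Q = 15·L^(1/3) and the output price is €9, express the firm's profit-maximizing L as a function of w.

L(w) = (45/w)^(3/2)

MP_L = (1/3)·15·L^(-2/3) = 5·L^(-2/3).
Setting P·MP_L = w: 45·L^(-2/3) = w.
Solving for L: L^(-2/3) = w/45, so L = (45/w)^(3/2).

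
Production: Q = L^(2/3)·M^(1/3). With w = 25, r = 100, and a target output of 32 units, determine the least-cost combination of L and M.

L* = 64, M* = 8

Cost minimization requires the marginal rate of technical substitution to equal the input-price ratio: MP_L/MP_M = w/r.
Here MP_L/MP_M = (2/3)·(M/L)/(1/3) = 2·(M/L). Setting this equal to 25/100 = 0.25 gives M = 0.125L.
Substituting into Q = 32: L^(2/3)·(0.125L)^(1/3) = 32.
Solving, L = 64 and M = 8.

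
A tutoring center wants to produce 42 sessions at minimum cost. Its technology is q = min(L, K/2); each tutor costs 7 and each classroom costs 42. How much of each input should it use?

With a fixed-proportions technology, the cost-minimizing bundle uses no slack in either input: L = K/2 = q.
So L = 42 and K = 2·42 = 84.

L* = 42, K* = 84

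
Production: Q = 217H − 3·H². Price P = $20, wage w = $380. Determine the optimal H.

The marginal product of H is MP_H = 217 − 6H.
A price-taking firm hires until the value of the marginal product equals the wage: P·MP_H = w, so 20·(217 − 6H) = 380.
Then 217 − 6H = 19, giving H = 33.

H* = 33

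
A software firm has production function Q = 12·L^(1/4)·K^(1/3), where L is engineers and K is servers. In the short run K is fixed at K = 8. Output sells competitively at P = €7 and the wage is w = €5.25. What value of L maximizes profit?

L* = 16

With K = 8, MP_L = (1/4)·12·L^(-3/4)·8^(1/3) = 6·L^(-3/4).
Profit maximization for a price taker requires P·MP_L = w: 7·6·L^(-3/4) = 5.25.
So L^(-3/4) = 0.125, which gives L = 16.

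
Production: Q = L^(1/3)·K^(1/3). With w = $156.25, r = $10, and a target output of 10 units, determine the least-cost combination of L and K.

L* = 8, K* = 125

Cost minimization requires the marginal rate of technical substitution to equal the input-price ratio: MP_L/MP_K = w/r.
Here MP_L/MP_K = (1/3)·(K/L)/(1/3) = (K/L). Setting this equal to 156.25/10 = 15.625 gives K = 15.625L.
Substituting into Q = 10: L^(1/3)·(15.625L)^(1/3) = 10.
Solving, L = 8 and K = 125.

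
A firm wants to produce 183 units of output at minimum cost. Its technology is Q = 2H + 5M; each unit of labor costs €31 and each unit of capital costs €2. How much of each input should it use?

The inputs are perfect substitutes, so the firm uses whichever has the lower cost per unit of output.
Cost per unit of output via H is w/2 = 15.5; via M it is r/5 = 0.4. M is cheaper.
Producing Q = 183 with M alone: H = 0, M = 36.6.

H* = 0, M* = 36.6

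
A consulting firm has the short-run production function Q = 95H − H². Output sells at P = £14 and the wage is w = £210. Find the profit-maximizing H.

The marginal product of H is MP_H = 95 − 2H.
A price-taking firm hires until the value of the marginal product equals the wage: P·MP_H = w, so 14·(95 − 2H) = 210.
Then 95 − 2H = 15, giving H = 40.

H* = 40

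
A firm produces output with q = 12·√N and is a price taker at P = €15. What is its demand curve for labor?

MP_N = (1/2)·12·N^(-1/2) = 6·N^(-1/2).
Setting P·MP_N = w: 90·N^(-1/2) = w.
Solving for N: N^(-1/2) = w/90, so N = (90/w)^(2).

N(w) = 8100/w²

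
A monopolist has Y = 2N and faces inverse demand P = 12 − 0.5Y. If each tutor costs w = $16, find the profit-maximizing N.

N* = 2

Marginal revenue from the inverse demand is MR = 12 − Y.
The marginal product is MP_N = 2.
A monopolist hires until marginal revenue product equals the wage: MR·MP_N = w.
(12 − 2N)·2 = 16, so N = 2.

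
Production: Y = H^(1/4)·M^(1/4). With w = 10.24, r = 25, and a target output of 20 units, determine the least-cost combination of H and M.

Cost minimization requires the marginal rate of technical substitution to equal the input-price ratio: MP_H/MP_M = w/r.
Here MP_H/MP_M = (1/4)·(M/H)/(1/4) = (M/H). Setting this equal to 10.24/25 = 0.4096 gives M = 0.4096H.
Substituting into Y = 20: H^(1/4)·(0.4096H)^(1/4) = 20.
Solving, H = 625 and M = 256.

H* = 625, M* = 256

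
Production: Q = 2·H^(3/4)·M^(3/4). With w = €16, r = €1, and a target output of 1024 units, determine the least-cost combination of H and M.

H* = 16, M* = 256

Cost minimization requires the marginal rate of technical substitution to equal the input-price ratio: MP_H/MP_M = w/r.
Here MP_H/MP_M = (3/4)·(M/H)/(3/4) = (M/H). Setting this equal to 16/1 = 16 gives M = 16H.
Substituting into Q = 1024: 2·H^(3/4)·(16H)^(3/4) = 1024.
Solving, H = 16 and M = 256.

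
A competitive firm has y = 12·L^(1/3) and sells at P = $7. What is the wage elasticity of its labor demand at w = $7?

ε = -1.5

MP_L = (1/3)·12·L^(-2/3), so P·MP_L = w gives 28·L^(-2/3) = w.
Solving, L(w) = (28/w)^(3/2). This is a constant-elasticity form: L ∝ w^(−3/2), so ε = −3/2.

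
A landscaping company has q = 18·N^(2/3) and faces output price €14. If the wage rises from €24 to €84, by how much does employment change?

ΔN = -335

From P·MP_N = w with MP_N = 12·N^(-1/3), the labor demand is N(w) = (168/w)^(3).
At w = 24: N = 343. At w = 84: N = 8.
ΔN = 8 − 343 = -335.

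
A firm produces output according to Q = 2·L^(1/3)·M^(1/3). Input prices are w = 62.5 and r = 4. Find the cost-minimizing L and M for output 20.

L* = 8, M* = 125

Cost minimization requires the marginal rate of technical substitution to equal the input-price ratio: MP_L/MP_M = w/r.
Here MP_L/MP_M = (1/3)·(M/L)/(1/3) = (M/L). Setting this equal to 62.5/4 = 15.625 gives M = 15.625L.
Substituting into Q = 20: 2·L^(1/3)·(15.625L)^(1/3) = 20.
Solving, L = 8 and M = 125.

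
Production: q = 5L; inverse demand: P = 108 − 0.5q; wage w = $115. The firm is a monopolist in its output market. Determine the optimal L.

Marginal revenue from the inverse demand is MR = 108 − q.
The marginal product is MP_L = 5.
A monopolist hires until marginal revenue product equals the wage: MR·MP_L = w.
(108 − 5L)·5 = 115, so L = 17.

L* = 17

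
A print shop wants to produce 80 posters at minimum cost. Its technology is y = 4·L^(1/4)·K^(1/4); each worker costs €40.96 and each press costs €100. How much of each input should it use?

Cost minimization requires the marginal rate of technical substitution to equal the input-price ratio: MP_L/MP_K = w/r.
Here MP_L/MP_K = (1/4)·(K/L)/(1/4) = (K/L). Setting this equal to 40.96/100 = 0.4096 gives K = 0.4096L.
Substituting into y = 80: 4·L^(1/4)·(0.4096L)^(1/4) = 80.
Solving, L = 625 and K = 256.

L* = 625, K* = 256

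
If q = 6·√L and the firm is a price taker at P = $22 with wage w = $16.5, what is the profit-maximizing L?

L* = 16

MP_L = (1/2)·6·L^(-1/2) = 3·L^(-1/2).
Profit maximization for a price taker requires P·MP_L = w: 22·3·L^(-1/2) = 16.5.
So L^(-1/2) = 0.25, which gives L = 16.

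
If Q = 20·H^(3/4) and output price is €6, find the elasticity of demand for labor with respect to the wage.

MP_H = (3/4)·20·H^(-1/4), so P·MP_H = w gives 90·H^(-1/4) = w.
Solving, H(w) = (90/w)^(4). This is a constant-elasticity form: H ∝ w^(−4), so ε = −4.

ε = -4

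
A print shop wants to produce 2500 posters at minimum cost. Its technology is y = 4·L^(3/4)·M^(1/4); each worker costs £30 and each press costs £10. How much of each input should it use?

Cost minimization requires the marginal rate of technical substitution to equal the input-price ratio: MP_L/MP_M = w/r.
Here MP_L/MP_M = (3/4)·(M/L)/(1/4) = 3·(M/L). Setting this equal to 30/10 = 3 gives M = L.
Substituting into y = 2500: 4·L^(3/4)·(L)^(1/4) = 2500.
Solving, L = 625 and M = 625.

L* = 625, M* = 625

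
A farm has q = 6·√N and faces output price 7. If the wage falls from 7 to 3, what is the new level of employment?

From P·MP_N = w with MP_N = 3·N^(-1/2), the labor demand is N(w) = (21/w)^(2).
At w = 7: N = 9. At w = 3: N = 49.

N* = 49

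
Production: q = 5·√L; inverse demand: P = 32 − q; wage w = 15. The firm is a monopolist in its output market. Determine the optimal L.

Marginal revenue from the inverse demand is MR = 32 − 2q.
The marginal product is MP_L = 2.5·L^(-1/2).
A monopolist hires until marginal revenue product equals the wage: MR·MP_L = w.
At L, q = 5·√L. Substituting and solving: (32 − 10·√L)·2.5·L^(-1/2) = 15 gives L = 4.

L* = 4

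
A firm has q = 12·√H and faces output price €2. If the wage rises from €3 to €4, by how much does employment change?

ΔH = -7

From P·MP_H = w with MP_H = 6·H^(-1/2), the labor demand is H(w) = (12/w)^(2).
At w = 3: H = 16. At w = 4: H = 9.
ΔH = 9 − 16 = -7.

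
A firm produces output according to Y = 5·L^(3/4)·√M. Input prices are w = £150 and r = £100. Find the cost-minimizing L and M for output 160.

L* = 16, M* = 16

Cost minimization requires the marginal rate of technical substitution to equal the input-price ratio: MP_L/MP_M = w/r.
Here MP_L/MP_M = (3/4)·(M/L)/(1/2) = 1.5·(M/L). Setting this equal to 150/100 = 1.5 gives M = L.
Substituting into Y = 160: 5·L^(3/4)·(L)^(1/2) = 160.
Solving, L = 16 and M = 16.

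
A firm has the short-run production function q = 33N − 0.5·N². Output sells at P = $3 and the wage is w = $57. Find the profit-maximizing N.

N* = 14

The marginal product of N is MP_N = 33 − N.
A price-taking firm hires until the value of the marginal product equals the wage: P·MP_N = w, so 3·(33 − N) = 57.
Then 33 − N = 19, giving N = 14.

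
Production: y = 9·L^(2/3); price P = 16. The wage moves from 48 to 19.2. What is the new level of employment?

L* = 125

From P·MP_L = w with MP_L = 6·L^(-1/3), the labor demand is L(w) = (96/w)^(3).
At w = 48: L = 8. At w = 19.2: L = 125.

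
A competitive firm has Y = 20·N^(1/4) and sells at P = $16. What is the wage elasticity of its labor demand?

MP_N = (1/4)·20·N^(-3/4), so P·MP_N = w gives 80·N^(-3/4) = w.
Solving, N(w) = (80/w)^(4/3). This is a constant-elasticity form: N ∝ w^(−4/3), so ε = −4/3.

ε = -4/3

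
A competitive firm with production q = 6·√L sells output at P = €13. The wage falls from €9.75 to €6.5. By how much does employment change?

From P·MP_L = w with MP_L = 3·L^(-1/2), the labor demand is L(w) = (39/w)^(2).
At w = 9.75: L = 16. At w = 6.5: L = 36.
ΔL = 36 − 16 = 20.

ΔL = 20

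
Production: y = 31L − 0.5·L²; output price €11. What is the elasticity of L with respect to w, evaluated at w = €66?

From P·MP_L = w with MP_L = 31 − L, labor demand is L(w) = 31 − w/11.
dL/dw = −1/(11) = -1/11.
At w = 66, L = 25, so ε = (dL/dw)·(w/L) = (-1/11)·(66/25) = -0.24.

ε = -0.24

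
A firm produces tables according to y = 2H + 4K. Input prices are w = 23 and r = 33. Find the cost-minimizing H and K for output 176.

H* = 0, K* = 44

The inputs are perfect substitutes, so the firm uses whichever has the lower cost per unit of output.
Cost per unit of output via H is w/2 = 11.5; via K it is r/4 = 8.25. K is cheaper.
Producing y = 176 with K alone: H = 0, K = 44.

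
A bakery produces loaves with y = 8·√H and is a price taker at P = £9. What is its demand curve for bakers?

H(w) = 1296/w²

MP_H = (1/2)·8·H^(-1/2) = 4·H^(-1/2).
Setting P·MP_H = w: 36·H^(-1/2) = w.
Solving for H: H^(-1/2) = w/36, so H = (36/w)^(2).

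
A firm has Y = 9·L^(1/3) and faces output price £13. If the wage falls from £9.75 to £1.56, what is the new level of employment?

L* = 125

From P·MP_L = w with MP_L = 3·L^(-2/3), the labor demand is L(w) = (39/w)^(3/2).
At w = 9.75: L = 8. At w = 1.56: L = 125.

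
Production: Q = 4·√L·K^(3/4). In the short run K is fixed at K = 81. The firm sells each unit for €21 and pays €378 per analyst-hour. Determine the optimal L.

L* = 9

With K = 81, MP_L = (1/2)·4·L^(-1/2)·81^(3/4) = 54·L^(-1/2).
Profit maximization for a price taker requires P·MP_L = w: 21·54·L^(-1/2) = 378.
So L^(-1/2) = 1/3, which gives L = 9.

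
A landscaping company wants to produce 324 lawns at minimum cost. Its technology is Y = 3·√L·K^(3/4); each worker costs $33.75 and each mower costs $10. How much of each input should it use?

Cost minimization requires the marginal rate of technical substitution to equal the input-price ratio: MP_L/MP_K = w/r.
Here MP_L/MP_K = (1/2)·(K/L)/(3/4) = (2/3)·(K/L). Setting this equal to 33.75/10 = 3.375 gives K = 5.0625L.
Substituting into Y = 324: 3·L^(1/2)·(5.0625L)^(3/4) = 324.
Solving, L = 16 and K = 81.

L* = 16, K* = 81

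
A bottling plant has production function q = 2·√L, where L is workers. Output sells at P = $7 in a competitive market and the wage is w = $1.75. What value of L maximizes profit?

L* = 16

MP_L = (1/2)·2·L^(-1/2) = L^(-1/2).
Profit maximization for a price taker requires P·MP_L = w: 7·L^(-1/2) = 1.75.
So L^(-1/2) = 0.25, which gives L = 16.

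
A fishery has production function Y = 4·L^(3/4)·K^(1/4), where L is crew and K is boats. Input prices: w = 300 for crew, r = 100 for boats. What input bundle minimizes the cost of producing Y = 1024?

L* = 256, K* = 256

Cost minimization requires the marginal rate of technical substitution to equal the input-price ratio: MP_L/MP_K = w/r.
Here MP_L/MP_K = (3/4)·(K/L)/(1/4) = 3·(K/L). Setting this equal to 300/100 = 3 gives K = L.
Substituting into Y = 1024: 4·L^(3/4)·(L)^(1/4) = 1024.
Solving, L = 256 and K = 256.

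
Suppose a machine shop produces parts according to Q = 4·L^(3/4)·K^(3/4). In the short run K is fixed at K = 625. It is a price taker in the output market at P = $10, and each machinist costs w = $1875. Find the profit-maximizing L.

With K = 625, MP_L = (3/4)·4·L^(-1/4)·625^(3/4) = 375·L^(-1/4).
Profit maximization for a price taker requires P·MP_L = w: 10·375·L^(-1/4) = 1875.
So L^(-1/4) = 0.5, which gives L = 16.

L* = 16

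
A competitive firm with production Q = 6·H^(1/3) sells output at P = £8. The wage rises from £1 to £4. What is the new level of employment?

From P·MP_H = w with MP_H = 2·H^(-2/3), the labor demand is H(w) = (16/w)^(3/2).
At w = 1: H = 64. At w = 4: H = 8.

H* = 8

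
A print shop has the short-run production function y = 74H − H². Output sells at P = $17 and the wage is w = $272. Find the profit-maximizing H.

The marginal product of H is MP_H = 74 − 2H.
A price-taking firm hires until the value of the marginal product equals the wage: P·MP_H = w, so 17·(74 − 2H) = 272.
Then 74 − 2H = 16, giving H = 29.

H* = 29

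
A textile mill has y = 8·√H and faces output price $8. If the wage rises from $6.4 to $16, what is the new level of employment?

H* = 4

From P·MP_H = w with MP_H = 4·H^(-1/2), the labor demand is H(w) = (32/w)^(2).
At w = 6.4: H = 25. At w = 16: H = 4.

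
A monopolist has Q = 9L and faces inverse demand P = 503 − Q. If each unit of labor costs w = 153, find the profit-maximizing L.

Marginal revenue from the inverse demand is MR = 503 − 2Q.
The marginal product is MP_L = 9.
A monopolist hires until marginal revenue product equals the wage: MR·MP_L = w.
(503 − 18L)·9 = 153, so L = 27.

L* = 27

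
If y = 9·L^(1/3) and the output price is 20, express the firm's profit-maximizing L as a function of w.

MP_L = (1/3)·9·L^(-2/3) = 3·L^(-2/3).
Setting P·MP_L = w: 60·L^(-2/3) = w.
Solving for L: L^(-2/3) = w/60, so L = (60/w)^(3/2).

L(w) = (60/w)^(3/2)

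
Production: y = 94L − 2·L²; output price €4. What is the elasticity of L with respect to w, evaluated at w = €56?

From P·MP_L = w with MP_L = 94 − 4L, labor demand is L(w) = (94 − w/4)/4.
dL/dw = −1/(16) = -0.0625.
At w = 56, L = 20, so ε = (dL/dw)·(w/L) = (-0.0625)·(56/20) = -0.175.

ε = -0.175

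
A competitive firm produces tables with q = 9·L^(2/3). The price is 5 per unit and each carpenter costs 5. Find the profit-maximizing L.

L* = 216

MP_L = (2/3)·9·L^(-1/3) = 6·L^(-1/3).
Profit maximization for a price taker requires P·MP_L = w: 5·6·L^(-1/3) = 5.
So L^(-1/3) = 1/6, which gives L = 216.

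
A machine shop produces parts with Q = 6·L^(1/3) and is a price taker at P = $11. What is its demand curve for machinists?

MP_L = (1/3)·6·L^(-2/3) = 2·L^(-2/3).
Setting P·MP_L = w: 22·L^(-2/3) = w.
Solving for L: L^(-2/3) = w/22, so L = (22/w)^(3/2).

L(w) = (22/w)^(3/2)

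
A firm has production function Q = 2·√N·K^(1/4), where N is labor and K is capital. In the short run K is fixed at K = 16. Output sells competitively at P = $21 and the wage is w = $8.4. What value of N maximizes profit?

With K = 16, MP_N = (1/2)·2·N^(-1/2)·16^(1/4) = 2·N^(-1/2).
Profit maximization for a price taker requires P·MP_N = w: 21·2·N^(-1/2) = 8.4.
So N^(-1/2) = 0.2, which gives N = 25.

N* = 25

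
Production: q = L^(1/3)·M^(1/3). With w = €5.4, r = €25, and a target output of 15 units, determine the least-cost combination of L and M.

Cost minimization requires the marginal rate of technical substitution to equal the input-price ratio: MP_L/MP_M = w/r.
Here MP_L/MP_M = (1/3)·(M/L)/(1/3) = (M/L). Setting this equal to 5.4/25 = 0.216 gives M = 0.216L.
Substituting into q = 15: L^(1/3)·(0.216L)^(1/3) = 15.
Solving, L = 125 and M = 27.

L* = 125, M* = 27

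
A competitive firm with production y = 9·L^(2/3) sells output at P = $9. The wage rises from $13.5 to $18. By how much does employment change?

From P·MP_L = w with MP_L = 6·L^(-1/3), the labor demand is L(w) = (54/w)^(3).
At w = 13.5: L = 64. At w = 18: L = 27.
ΔL = 27 − 64 = -37.

ΔL = -37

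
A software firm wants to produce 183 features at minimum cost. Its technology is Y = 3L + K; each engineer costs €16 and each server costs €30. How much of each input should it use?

The inputs are perfect substitutes, so the firm uses whichever has the lower cost per unit of output.
Cost per unit of output via L is 16/3; via K it is 30. L is cheaper.
Producing Y = 183 with L alone: L = 61, K = 0.

L* = 61, K* = 0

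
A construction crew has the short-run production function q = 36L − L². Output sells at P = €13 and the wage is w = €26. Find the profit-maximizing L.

The marginal product of L is MP_L = 36 − 2L.
A price-taking firm hires until the value of the marginal product equals the wage: P·MP_L = w, so 13·(36 − 2L) = 26.
Then 36 − 2L = 2, giving L = 17.

L* = 17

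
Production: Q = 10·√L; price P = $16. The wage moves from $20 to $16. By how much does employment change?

From P·MP_L = w with MP_L = 5·L^(-1/2), the labor demand is L(w) = (80/w)^(2).
At w = 20: L = 16. At w = 16: L = 25.
ΔL = 25 − 16 = 9.

ΔL = 9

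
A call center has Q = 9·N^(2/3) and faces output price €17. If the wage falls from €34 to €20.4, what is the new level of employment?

N* = 125

From P·MP_N = w with MP_N = 6·N^(-1/3), the labor demand is N(w) = (102/w)^(3).
At w = 34: N = 27. At w = 20.4: N = 125.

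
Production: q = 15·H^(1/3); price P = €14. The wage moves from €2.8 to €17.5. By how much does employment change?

ΔH = -117

From P·MP_H = w with MP_H = 5·H^(-2/3), the labor demand is H(w) = (70/w)^(3/2).
At w = 2.8: H = 125. At w = 17.5: H = 8.
ΔH = 8 − 125 = -117.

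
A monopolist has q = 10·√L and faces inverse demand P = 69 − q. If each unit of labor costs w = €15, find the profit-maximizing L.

Marginal revenue from the inverse demand is MR = 69 − 2q.
The marginal product is MP_L = 5·L^(-1/2).
A monopolist hires until marginal revenue product equals the wage: MR·MP_L = w.
At L, q = 10·√L. Substituting and solving: (69 − 20·√L)·5·L^(-1/2) = 15 gives L = 9.

L* = 9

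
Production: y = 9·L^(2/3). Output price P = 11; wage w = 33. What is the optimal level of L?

MP_L = (2/3)·9·L^(-1/3) = 6·L^(-1/3).
Profit maximization for a price taker requires P·MP_L = w: 11·6·L^(-1/3) = 33.
So L^(-1/3) = 0.5, which gives L = 8.

L* = 8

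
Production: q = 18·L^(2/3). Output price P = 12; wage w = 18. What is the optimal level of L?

L* = 512

MP_L = (2/3)·18·L^(-1/3) = 12·L^(-1/3).
Profit maximization for a price taker requires P·MP_L = w: 12·12·L^(-1/3) = 18.
So L^(-1/3) = 0.125, which gives L = 512.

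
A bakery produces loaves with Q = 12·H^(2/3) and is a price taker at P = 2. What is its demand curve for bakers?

H(w) = 4096/w³

MP_H = (2/3)·12·H^(-1/3) = 8·H^(-1/3).
Setting P·MP_H = w: 16·H^(-1/3) = w.
Solving for H: H^(-1/3) = w/16, so H = (16/w)^(3).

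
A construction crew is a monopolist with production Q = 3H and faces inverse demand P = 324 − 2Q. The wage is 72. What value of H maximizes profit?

H* = 25

Marginal revenue from the inverse demand is MR = 324 − 4Q.
The marginal product is MP_H = 3.
A monopolist hires until marginal revenue product equals the wage: MR·MP_H = w.
(324 − 12H)·3 = 72, so H = 25.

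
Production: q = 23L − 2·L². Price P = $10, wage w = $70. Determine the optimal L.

The marginal product of L is MP_L = 23 − 4L.
A price-taking firm hires until the value of the marginal product equals the wage: P·MP_L = w, so 10·(23 − 4L) = 70.
Then 23 − 4L = 7, giving L = 4.

L* = 4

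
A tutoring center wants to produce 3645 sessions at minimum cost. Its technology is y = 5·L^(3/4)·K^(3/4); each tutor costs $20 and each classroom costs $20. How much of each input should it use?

Cost minimization requires the marginal rate of technical substitution to equal the input-price ratio: MP_L/MP_K = w/r.
Here MP_L/MP_K = (3/4)·(K/L)/(3/4) = (K/L). Setting this equal to 20/20 = 1 gives K = L.
Substituting into y = 3645: 5·L^(3/4)·(L)^(3/4) = 3645.
Solving, L = 81 and K = 81.

L* = 81, K* = 81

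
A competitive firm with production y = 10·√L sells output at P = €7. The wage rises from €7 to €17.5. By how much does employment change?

From P·MP_L = w with MP_L = 5·L^(-1/2), the labor demand is L(w) = (35/w)^(2).
At w = 7: L = 25. At w = 17.5: L = 4.
ΔL = 4 − 25 = -21.

ΔL = -21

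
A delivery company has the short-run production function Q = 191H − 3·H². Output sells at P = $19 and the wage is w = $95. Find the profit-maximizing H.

H* = 31

The marginal product of H is MP_H = 191 − 6H.
A price-taking firm hires until the value of the marginal product equals the wage: P·MP_H = w, so 19·(191 − 6H) = 95.
Then 191 − 6H = 5, giving H = 31.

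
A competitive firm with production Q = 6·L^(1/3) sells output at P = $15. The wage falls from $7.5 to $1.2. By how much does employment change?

ΔL = 117

From P·MP_L = w with MP_L = 2·L^(-2/3), the labor demand is L(w) = (30/w)^(3/2).
At w = 7.5: L = 8. At w = 1.2: L = 125.
ΔL = 125 − 8 = 117.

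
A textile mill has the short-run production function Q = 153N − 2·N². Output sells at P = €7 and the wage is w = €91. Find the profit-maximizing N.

N* = 35

The marginal product of N is MP_N = 153 − 4N.
A price-taking firm hires until the value of the marginal product equals the wage: P·MP_N = w, so 7·(153 − 4N) = 91.
Then 153 − 4N = 13, giving N = 35.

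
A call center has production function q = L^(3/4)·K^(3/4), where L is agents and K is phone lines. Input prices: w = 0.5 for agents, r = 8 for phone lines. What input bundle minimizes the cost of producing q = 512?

L* = 256, K* = 16

Cost minimization requires the marginal rate of technical substitution to equal the input-price ratio: MP_L/MP_K = w/r.
Here MP_L/MP_K = (3/4)·(K/L)/(3/4) = (K/L). Setting this equal to 0.5/8 = 0.0625 gives K = 0.0625L.
Substituting into q = 512: L^(3/4)·(0.0625L)^(3/4) = 512.
Solving, L = 256 and K = 16.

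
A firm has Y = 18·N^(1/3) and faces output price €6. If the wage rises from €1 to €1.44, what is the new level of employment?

From P·MP_N = w with MP_N = 6·N^(-2/3), the labor demand is N(w) = (36/w)^(3/2).
At w = 1: N = 216. At w = 1.44: N = 125.

N* = 125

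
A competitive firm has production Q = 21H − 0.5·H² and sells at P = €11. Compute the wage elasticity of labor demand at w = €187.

From P·MP_H = w with MP_H = 21 − H, labor demand is H(w) = 21 − w/11.
dH/dw = −1/(11) = -1/11.
At w = 187, H = 4, so ε = (dH/dw)·(w/H) = (-1/11)·(187/4) = -4.25.

ε = -4.25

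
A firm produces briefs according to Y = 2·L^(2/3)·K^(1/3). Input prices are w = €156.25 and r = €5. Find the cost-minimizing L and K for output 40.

L* = 8, K* = 125

Cost minimization requires the marginal rate of technical substitution to equal the input-price ratio: MP_L/MP_K = w/r.
Here MP_L/MP_K = (2/3)·(K/L)/(1/3) = 2·(K/L). Setting this equal to 156.25/5 = 31.25 gives K = 15.625L.
Substituting into Y = 40: 2·L^(2/3)·(15.625L)^(1/3) = 40.
Solving, L = 8 and K = 125.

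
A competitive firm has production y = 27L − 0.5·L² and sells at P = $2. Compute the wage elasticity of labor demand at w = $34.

From P·MP_L = w with MP_L = 27 − L, labor demand is L(w) = 27 − w/2.
dL/dw = −1/(2) = -0.5.
At w = 34, L = 10, so ε = (dL/dw)·(w/L) = (-0.5)·(34/10) = -1.7.

ε = -1.7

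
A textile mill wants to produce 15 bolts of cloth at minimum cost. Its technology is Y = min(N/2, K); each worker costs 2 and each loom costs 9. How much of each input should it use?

N* = 30, K* = 15

With a fixed-proportions technology, the cost-minimizing bundle uses no slack in either input: N/2 = K = Y.
So N = 2·15 = 30 and K = 15.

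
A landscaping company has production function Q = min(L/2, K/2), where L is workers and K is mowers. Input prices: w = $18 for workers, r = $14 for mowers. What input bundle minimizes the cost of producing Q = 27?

With a fixed-proportions technology, the cost-minimizing bundle uses no slack in either input: L/2 = K/2 = Q.
So L = 2·27 = 54 and K = 2·27 = 54.

L* = 54, K* = 54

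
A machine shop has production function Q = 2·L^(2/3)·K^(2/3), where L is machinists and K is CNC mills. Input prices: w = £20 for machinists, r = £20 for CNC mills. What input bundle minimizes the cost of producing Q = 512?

L* = 64, K* = 64

Cost minimization requires the marginal rate of technical substitution to equal the input-price ratio: MP_L/MP_K = w/r.
Here MP_L/MP_K = (2/3)·(K/L)/(2/3) = (K/L). Setting this equal to 20/20 = 1 gives K = L.
Substituting into Q = 512: 2·L^(2/3)·(L)^(2/3) = 512.
Solving, L = 64 and K = 64.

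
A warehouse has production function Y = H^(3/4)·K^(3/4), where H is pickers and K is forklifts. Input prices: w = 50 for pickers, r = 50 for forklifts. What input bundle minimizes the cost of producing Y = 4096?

H* = 256, K* = 256

Cost minimization requires the marginal rate of technical substitution to equal the input-price ratio: MP_H/MP_K = w/r.
Here MP_H/MP_K = (3/4)·(K/H)/(3/4) = (K/H). Setting this equal to 50/50 = 1 gives K = H.
Substituting into Y = 4096: H^(3/4)·(H)^(3/4) = 4096.
Solving, H = 256 and K = 256.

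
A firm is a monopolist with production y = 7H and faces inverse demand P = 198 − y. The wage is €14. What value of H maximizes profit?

Marginal revenue from the inverse demand is MR = 198 − 2y.
The marginal product is MP_H = 7.
A monopolist hires until marginal revenue product equals the wage: MR·MP_H = w.
(198 − 14H)·7 = 14, so H = 14.

H* = 14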